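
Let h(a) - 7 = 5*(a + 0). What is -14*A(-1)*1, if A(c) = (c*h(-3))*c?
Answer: 112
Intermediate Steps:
h(a) = 7 + 5*a (h(a) = 7 + 5*(a + 0) = 7 + 5*a)
A(c) = -8*c² (A(c) = (c*(7 + 5*(-3)))*c = (c*(7 - 15))*c = (c*(-8))*c = (-8*c)*c = -8*c²)
-14*A(-1)*1 = -(-112)*(-1)²*1 = -(-112)*1 = -14*(-8)*1 = 112*1 = 112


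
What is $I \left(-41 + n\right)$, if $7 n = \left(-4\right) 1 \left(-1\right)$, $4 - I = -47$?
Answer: $- \frac{14433}{7} \approx -2061.9$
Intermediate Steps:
$I = 51$ ($I = 4 - -47 = 4 + 47 = 51$)
$n = \frac{4}{7}$ ($n = \frac{\left(-4\right) 1 \left(-1\right)}{7} = \frac{\left(-4\right) \left(-1\right)}{7} = \frac{1}{7} \cdot 4 = \frac{4}{7} \approx 0.57143$)
$I \left(-41 + n\right) = 51 \left(-41 + \frac{4}{7}\right) = 51 \left(- \frac{283}{7}\right) = - \frac{14433}{7}$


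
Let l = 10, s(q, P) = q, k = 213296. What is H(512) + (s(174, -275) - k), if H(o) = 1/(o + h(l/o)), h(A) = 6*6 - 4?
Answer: -115938367/544 ≈ -2.1312e+5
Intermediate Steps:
h(A) = 32 (h(A) = 36 - 4 = 32)
H(o) = 1/(32 + o) (H(o) = 1/(o + 32) = 1/(32 + o))
H(512) + (s(174, -275) - k) = 1/(32 + 512) + (174 - 1*213296) = 1/544 + (174 - 213296) = 1/544 - 213122 = -115938367/544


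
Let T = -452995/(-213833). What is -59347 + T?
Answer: -12689894056/213833 ≈ -59345.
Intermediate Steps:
T = 452995/213833 (T = -452995*(-1/213833) = 452995/213833 ≈ 2.1185)
-59347 + T = -59347 + 452995/213833 = -12689894056/213833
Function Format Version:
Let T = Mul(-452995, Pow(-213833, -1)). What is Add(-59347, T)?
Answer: Rational(-12689894056, 213833) ≈ -59345.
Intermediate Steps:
T = Rational(452995, 213833) (T = Mul(-452995, Rational(-1, 213833)) = Rational(452995, 213833) ≈ 2.1185)
Add(-59347, T) = Add(-59347, Rational(452995, 213833)) = Rational(-12689894056, 213833)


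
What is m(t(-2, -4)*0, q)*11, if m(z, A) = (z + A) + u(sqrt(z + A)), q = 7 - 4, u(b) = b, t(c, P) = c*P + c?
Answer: 33 + 11*sqrt(3) ≈ 52.053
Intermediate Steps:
t(c, P) = c + P*c (t(c, P) = P*c + c = c + P*c)
q = 3
m(z, A) = A + z + sqrt(A + z) (m(z, A) = (z + A) + sqrt(z + A) = (A + z) + sqrt(A + z) = A + z + sqrt(A + z))
m(t(-2, -4)*0, q)*11 = (3 - 2*(1 - 4)*0 + sqrt(3 - 2*(1 - 4)*0))*11 = (3 - 2*(-3)*0 + sqrt(3 - 2*(-3)*0))*11 = (3 + 6*0 + sqrt(3 + 6*0))*11 = (3 + 0 + sqrt(3 + 0))*11 = (3 + 0 + sqrt(3))*11 = (3 + sqrt(3))*11 = 33 + 11*sqrt(3)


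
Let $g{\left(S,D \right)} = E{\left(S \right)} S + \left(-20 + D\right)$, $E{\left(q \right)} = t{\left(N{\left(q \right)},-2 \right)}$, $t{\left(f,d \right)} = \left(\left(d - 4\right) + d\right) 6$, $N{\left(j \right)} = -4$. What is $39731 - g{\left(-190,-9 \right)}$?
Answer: $30640$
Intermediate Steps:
$t{\left(f,d \right)} = -24 + 12 d$ ($t{\left(f,d \right)} = \left(\left(-4 + d\right) + d\right) 6 = \left(-4 + 2 d\right) 6 = -24 + 12 d$)
$E{\left(q \right)} = -48$ ($E{\left(q \right)} = -24 + 12 \left(-2\right) = -24 - 24 = -48$)
$g{\left(S,D \right)} = -20 + D - 48 S$ ($g{\left(S,D \right)} = - 48 S + \left(-20 + D\right) = -20 + D - 48 S$)
$39731 - g{\left(-190,-9 \right)} = 39731 - \left(-20 - 9 - -9120\right) = 39731 - \left(-20 - 9 + 9120\right) = 39731 - 9091 = 30640$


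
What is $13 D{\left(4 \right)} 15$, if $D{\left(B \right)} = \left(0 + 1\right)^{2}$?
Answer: $195$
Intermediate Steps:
$D{\left(B \right)} = 1$ ($D{\left(B \right)} = 1^{2} = 1$)
$13 D{\left(4 \right)} 15 = 13 \cdot 1 \cdot 15 = 13 \cdot 15 = 195$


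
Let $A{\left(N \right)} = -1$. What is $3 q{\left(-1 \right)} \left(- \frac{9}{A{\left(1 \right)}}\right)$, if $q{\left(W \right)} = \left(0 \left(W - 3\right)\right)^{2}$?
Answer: $0$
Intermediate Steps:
$q{\left(W \right)} = 0$ ($q{\left(W \right)} = \left(0 \left(-3 + W\right)\right)^{2} = 0^{2} = 0$)
$3 q{\left(-1 \right)} \left(- \frac{9}{A{\left(1 \right)}}\right) = 3 \cdot 0 \left(- \frac{9}{-1}\right) = 0 \left(\left(-9\right) \left(-1\right)\right) = 0 \cdot 9 = 0$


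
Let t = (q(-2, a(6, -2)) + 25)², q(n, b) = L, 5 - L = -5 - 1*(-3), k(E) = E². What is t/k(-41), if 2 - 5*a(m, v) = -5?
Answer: 1024/1681 ≈ 0.60916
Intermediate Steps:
a(m, v) = 7/5 (a(m, v) = ⅖ - ⅕*(-5) = ⅖ + 1 = 7/5)
L = 7 (L = 5 - (-5 - 1*(-3)) = 5 - (-5 + 3) = 5 - 1*(-2) = 5 + 2 = 7)
q(n, b) = 7
t = 1024 (t = (7 + 25)² = 32² = 1024)
t/k(-41) = 1024/((-41)²) = 1024/1681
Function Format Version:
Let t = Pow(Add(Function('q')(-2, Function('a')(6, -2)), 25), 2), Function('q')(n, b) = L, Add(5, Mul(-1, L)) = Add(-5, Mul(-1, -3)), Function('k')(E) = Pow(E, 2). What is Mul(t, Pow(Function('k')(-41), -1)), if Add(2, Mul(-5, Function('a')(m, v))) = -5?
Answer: Rational(1024, 1681) ≈ 0.60916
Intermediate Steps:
Function('a')(m, v) = Rational(7, 5) (Function('a')(m, v) = Add(Rational(2, 5), Mul(Rational(-1, 5), -5)) = Add(Rational(2, 5), 1) = Rational(7, 5))
L = 7 (L = Add(5, Mul(-1, Add(-5, Mul(-1, -3)))) = Add(5, Mul(-1, Add(-5, 3))) = Add(5, Mul(-1, -2)) = Add(5, 2) = 7)
Function('q')(n, b) = 7
t = 1024 (t = Pow(Add(7, 25), 2) = Pow(32, 2) = 1024)
Mul(t, Pow(Function('k')(-41), -1)) = Mul(1024, Pow(Pow(-41, 2), -1)) = Mul(1024, Pow(1681, -1)) = Mul(1024, Rational(1, 1681)) = Rational(1024, 1681)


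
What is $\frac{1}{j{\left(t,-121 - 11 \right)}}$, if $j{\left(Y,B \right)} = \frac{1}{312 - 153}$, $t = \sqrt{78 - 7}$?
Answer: $159$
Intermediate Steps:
$t = \sqrt{71} \approx 8.4261$
$j{\left(Y,B \right)} = \frac{1}{159}$
$\frac{1}{j{\left(t,-121 - 11 \right)}} = \frac{1}{\frac{1}{159}} = 159$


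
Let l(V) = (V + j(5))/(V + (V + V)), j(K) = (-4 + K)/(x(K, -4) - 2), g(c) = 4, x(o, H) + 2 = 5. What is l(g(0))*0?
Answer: 0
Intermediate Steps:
x(o, H) = 3 (x(o, H) = -2 + 5 = 3)
j(K) = -4 + K (j(K) = (-4 + K)/(3 - 2) = (-4 + K)/1 = (-4 + K)*1 = -4 + K)
l(V) = (1 + V)/(3*V) (l(V) = (V + (-4 + 5))/(V + (V + V)) = (V + 1)/(V + 2*V) = (1 + V)/((3*V)) = (1 + V)*(1/(3*V)) = (1 + V)/(3*V))
l(g(0))*0 = ((⅓)*(1 + 4)/4)*0 = ((⅓)*(¼)*5)*0 = (5/12)*0 = 0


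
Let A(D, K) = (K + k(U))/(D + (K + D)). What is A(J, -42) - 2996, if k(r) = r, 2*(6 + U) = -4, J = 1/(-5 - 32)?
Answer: -2329963/778 ≈ -2994.8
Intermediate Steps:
J = -1/37 (J = 1/(-37) = -1/37 ≈ -0.027027)
U = -8 (U = -6 + (½)*(-4) = -6 - 2 = -8)
A(D, K) = (-8 + K)/(K + 2*D) (A(D, K) = (K - 8)/(D + (K + D)) = (-8 + K)/(D + (D + K)) = (-8 + K)/(K + 2*D))
A(J, -42) - 2996 = (-8 - 42)/(-42 + 2*(-1/37)) - 2996 = -50/(-42 - 2/37) - 2996 = -50/(-1556/37) - 2996 = -37/1556*(-50) - 2996 = 925/778 - 2996 = -2329963/778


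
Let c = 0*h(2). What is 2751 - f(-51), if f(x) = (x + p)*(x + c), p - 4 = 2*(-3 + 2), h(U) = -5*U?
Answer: 252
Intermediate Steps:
c = 0 (c = 0*(-5*2) = 0*(-10) = 0)
p = 2 (p = 4 + 2*(-3 + 2) = 4 + 2*(-1) = 4 - 2 = 2)
f(x) = x*(2 + x) (f(x) = (x + 2)*(x + 0) = (2 + x)*x = x*(2 + x))
2751 - f(-51) = 2751 - (-51)*(2 - 51) = 2751 - (-51)*(-49) = 2751 - 1*2499 = 2751 - 2499 = 252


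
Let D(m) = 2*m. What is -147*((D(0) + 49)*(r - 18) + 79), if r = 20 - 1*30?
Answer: 190071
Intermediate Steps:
r = -10 (r = 20 - 30 = -10)
-147*((D(0) + 49)*(r - 18) + 79) = -147*((2*0 + 49)*(-10 - 18) + 79) = -147*((0 + 49)*(-28) + 79) = -147*(49*(-28) + 79) = -147*(-1372 + 79) = -147*(-1293) = 190071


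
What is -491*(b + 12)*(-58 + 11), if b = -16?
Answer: -92308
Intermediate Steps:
-491*(b + 12)*(-58 + 11) = -491*(-16 + 12)*(-58 + 11) = -(-1964)*(-47) = -491*188 = -92308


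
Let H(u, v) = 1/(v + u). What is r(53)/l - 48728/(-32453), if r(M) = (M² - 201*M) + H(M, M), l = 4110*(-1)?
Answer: 48212309219/14138473980 ≈ 3.4100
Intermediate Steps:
H(u, v) = 1/(u + v)
l = -4110
r(M) = M² + 1/(2*M) - 201*M (r(M) = (M² - 201*M) + 1/(M + M) = (M² - 201*M) + 1/(2*M) = M² + 1/(2*M) - 201*M)
r(53)/l - 48728/(-32453) = (53² + (½)/53 - 201*53)/(-4110) - 48728/(-32453) = (2809 + (½)*(1/53) - 10653)*(-1/4110) - 48728*(-1/32453) = (2809 + 1/106 - 10653)*(-1/4110) + 48728/32453 = -831463/106*(-1/4110) + 48728/32453 = 831463/435660 + 48728/32453 = 48212309219/14138473980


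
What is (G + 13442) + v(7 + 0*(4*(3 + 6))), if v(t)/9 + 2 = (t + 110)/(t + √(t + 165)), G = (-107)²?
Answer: 1017336/41 + 702*√43/41 ≈ 24925.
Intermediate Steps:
G = 11449
v(t) = -18 + 9*(110 + t)/(t + √(165 + t)) (v(t) = -18 + 9*((t + 110)/(t + √(t + 165))) = -18 + 9*((110 + t)/(t + √(165 + t))) = -18 + 9*(110 + t)/(t + √(165 + t)))
(G + 13442) + v(7 + 0*(4*(3 + 6))) = (11449 + 13442) + 9*(110 - (7 + 0*(4*(3 + 6))) - 2*√(165 + (7 + 0*(4*(3 + 6)))))/((7 + 0*(4*(3 + 6))) + √(165 + (7 + 0*(4*(3 + 6))))) = 24891 + 9*(110 - (7 + 0*(4*9)) - 2*√(165 + (7 + 0*(4*9))))/((7 + 0*(4*9)) + √(165 + (7 + 0*(4*9)))) = 24891 + 9*(110 - (7 + 0*36) - 2*√(165 + (7 + 0*36)))/((7 + 0*36) + √(165 + (7 + 0*36))) = 24891 + 9*(110 - (7 + 0) - 2*√(165 + (7 + 0)))/((7 + 0) + √(165 + (7 + 0))) = 24891 + 9*(110 - 1*7 - 2*√(165 + 7))/(7 + √(165 + 7)) = 24891 + 9*(110 - 7 - 4*√43)/(7 + √172) = 24891 + 9*(110 - 7 - 4*√43)/(7 + 2*√43) = 24891 + 9*(103 - 4*√43)/(7 + 2*√43)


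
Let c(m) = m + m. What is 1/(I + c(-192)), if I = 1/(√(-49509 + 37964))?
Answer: -4433280/1702379521 + I*√11545/1702379521 ≈ -0.0026042 + 6.3116e-8*I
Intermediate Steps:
c(m) = 2*m
I = -I*√11545/11545 (I = 1/(√(-11545)) = 1/(I*√11545) = -I*√11545/11545 ≈ -0.0093069*I)
1/(I + c(-192)) = 1/(-I*√11545/11545 + 2*(-192)) = 1/(-I*√11545/11545 - 384) = 1/(-384 - I*√11545/11545)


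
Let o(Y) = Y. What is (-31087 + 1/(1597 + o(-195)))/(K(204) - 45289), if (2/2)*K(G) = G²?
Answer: 43583973/5149546 ≈ 8.4637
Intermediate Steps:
K(G) = G²
(-31087 + 1/(1597 + o(-195)))/(K(204) - 45289) = (-31087 + 1/(1597 - 195))/(204² - 45289) = (-31087 + 1/1402)/(41616 - 45289) = (-31087 + 1/1402)/(-3673) = -43583973/1402*(-1/3673) = 43583973/5149546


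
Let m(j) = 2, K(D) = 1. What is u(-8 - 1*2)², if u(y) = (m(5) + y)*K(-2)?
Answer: 64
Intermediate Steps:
u(y) = 2 + y (u(y) = (2 + y)*1 = 2 + y)
u(-8 - 1*2)² = (2 + (-8 - 1*2))² = (2 + (-8 - 2))² = (2 - 10)² = (-8)² = 64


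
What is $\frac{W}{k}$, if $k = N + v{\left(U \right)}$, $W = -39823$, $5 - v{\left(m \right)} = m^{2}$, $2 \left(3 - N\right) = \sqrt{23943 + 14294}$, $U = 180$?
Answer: $\frac{5159786464}{4196928419} - \frac{79646 \sqrt{38237}}{4196928419} \approx 1.2257$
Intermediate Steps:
$N = 3 - \frac{\sqrt{38237}}{2}$ ($N = 3 - \frac{\sqrt{23943 + 14294}}{2} = 3 - \frac{\sqrt{38237}}{2} \approx -94.771$)
$v{\left(m \right)} = 5 - m^{2}$
$k = -32392 - \frac{\sqrt{38237}}{2}$ ($k = \left(3 - \frac{\sqrt{38237}}{2}\right) + \left(5 - 180^{2}\right) = \left(3 - \frac{\sqrt{38237}}{2}\right) + \left(5 - 32400\right) = \left(3 - \frac{\sqrt{38237}}{2}\right) - 32395 = -32392 - \frac{\sqrt{38237}}{2} \approx -32490.0$)
$\frac{W}{k} = - \frac{39823}{-32392 - \frac{\sqrt{38237}}{2}}$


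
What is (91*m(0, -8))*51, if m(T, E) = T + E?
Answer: -37128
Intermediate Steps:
m(T, E) = E + T
(91*m(0, -8))*51 = (91*(-8 + 0))*51 = (91*(-8))*51 = -728*51 = -37128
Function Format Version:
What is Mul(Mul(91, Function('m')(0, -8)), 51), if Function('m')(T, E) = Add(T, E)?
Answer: -37128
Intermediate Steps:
Function('m')(T, E) = Add(E, T)
Mul(Mul(91, Function('m')(0, -8)), 51) = Mul(Mul(91, Add(-8, 0)), 51) = Mul(Mul(91, -8), 51) = Mul(-728, 51) = -37128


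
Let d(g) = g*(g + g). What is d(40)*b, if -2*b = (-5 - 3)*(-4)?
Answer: -51200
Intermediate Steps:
b = -16 (b = -(-5 - 3)*(-4)/2 = -(-4)*(-4) = -½*32 = -16)
d(g) = 2*g² (d(g) = g*(2*g) = 2*g²)
d(40)*b = (2*40²)*(-16) = (2*1600)*(-16) = 3200*(-16) = -51200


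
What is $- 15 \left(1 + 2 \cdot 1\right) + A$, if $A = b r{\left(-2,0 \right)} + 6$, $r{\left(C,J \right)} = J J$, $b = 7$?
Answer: $-39$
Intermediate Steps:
$r{\left(C,J \right)} = J^{2}$
$A = 6$ ($A = 7 \cdot 0^{2} + 6 = 7 \cdot 0 + 6 = 0 + 6 = 6$)
$- 15 \left(1 + 2 \cdot 1\right) + A = - 15 \left(1 + 2 \cdot 1\right) + 6 = - 15 \left(1 + 2\right) + 6 = \left(-15\right) 3 + 6 = -45 + 6 = -39$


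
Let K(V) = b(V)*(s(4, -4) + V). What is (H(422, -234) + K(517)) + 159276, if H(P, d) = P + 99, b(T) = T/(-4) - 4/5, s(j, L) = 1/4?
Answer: 7402291/80 ≈ 92529.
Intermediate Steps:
s(j, L) = 1/4
b(T) = -4/5 - T/4 (b(T) = T*(-1/4) - 4*1/5 = -T/4 - 4/5 = -4/5 - T/4)
K(V) = (-4/5 - V/4)*(1/4 + V)
H(P, d) = 99 + P
(H(422, -234) + K(517)) + 159276 = ((99 + 422) - (1 + 4*517)*(16 + 5*517)/80) + 159276 = (521 - (1 + 2068)*(16 + 2585)/80) + 159276 = (521 - 1/80*2069*2601) + 159276 = (521 - 5381469/80) + 159276 = -5339789/80 + 159276 = 7402291/80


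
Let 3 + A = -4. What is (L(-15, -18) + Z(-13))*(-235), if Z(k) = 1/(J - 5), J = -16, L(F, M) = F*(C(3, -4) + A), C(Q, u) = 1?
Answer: -443915/21 ≈ -21139.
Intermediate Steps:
A = -7 (A = -3 - 4 = -7)
L(F, M) = -6*F (L(F, M) = F*(1 - 7) = F*(-6) = -6*F)
Z(k) = -1/21 (Z(k) = 1/(-16 - 5) = 1/(-21) = -1/21)
(L(-15, -18) + Z(-13))*(-235) = (-6*(-15) - 1/21)*(-235) = (90 - 1/21)*(-235) = (1889/21)*(-235) = -443915/21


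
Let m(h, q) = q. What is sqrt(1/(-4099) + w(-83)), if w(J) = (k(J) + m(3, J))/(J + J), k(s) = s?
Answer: sqrt(16797702)/4099 ≈ 0.99988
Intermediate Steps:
w(J) = 1 (w(J) = (J + J)/(J + J) = (2*J)/((2*J)) = (2*J)*(1/(2*J)) = 1)
sqrt(1/(-4099) + w(-83)) = sqrt(1/(-4099) + 1) = sqrt(-1/4099 + 1) = sqrt(4098/4099) = sqrt(16797702)/4099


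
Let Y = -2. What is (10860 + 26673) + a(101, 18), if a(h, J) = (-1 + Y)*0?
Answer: 37533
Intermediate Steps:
a(h, J) = 0 (a(h, J) = (-1 - 2)*0 = -3*0 = 0)
(10860 + 26673) + a(101, 18) = (10860 + 26673) + 0 = 37533 + 0 = 37533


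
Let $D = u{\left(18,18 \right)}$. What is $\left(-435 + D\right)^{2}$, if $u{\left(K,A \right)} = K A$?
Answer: $12321$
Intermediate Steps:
$u{\left(K,A \right)} = A K$
$D = 324$ ($D = 18 \cdot 18 = 324$)
$\left(-435 + D\right)^{2} = \left(-435 + 324\right)^{2} = \left(-111\right)^{2} = 12321$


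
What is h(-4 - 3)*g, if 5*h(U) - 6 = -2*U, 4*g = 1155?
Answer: 1155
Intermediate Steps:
g = 1155/4 (g = (1/4)*1155 = 1155/4 ≈ 288.75)
h(U) = 6/5 - 2*U/5 (h(U) = 6/5 + (-2*U)/5 = 6/5 - 2*U/5)
h(-4 - 3)*g = (6/5 - 2*(-4 - 3)/5)*(1155/4) = (6/5 - 2/5*(-7))*(1155/4) = (6/5 + 14/5)*(1155/4) = 4*(1155/4) = 1155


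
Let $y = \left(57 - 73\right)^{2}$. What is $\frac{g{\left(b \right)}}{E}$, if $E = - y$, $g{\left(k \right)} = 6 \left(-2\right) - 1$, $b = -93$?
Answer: $\frac{13}{256} \approx 0.050781$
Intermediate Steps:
$y = 256$ ($y = \left(-16\right)^{2} = 256$)
$g{\left(k \right)} = -13$ ($g{\left(k \right)} = -12 - 1 = -13$)
$E = -256$ ($E = \left(-1\right) 256 = -256$)
$\frac{g{\left(b \right)}}{E} = - \frac{13}{-256} = \left(-13\right) \left(- \frac{1}{256}\right) = \frac{13}{256}$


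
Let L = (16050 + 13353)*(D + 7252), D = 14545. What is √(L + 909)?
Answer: 30*√712109 ≈ 25316.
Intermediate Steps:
L = 640897191 (L = (16050 + 13353)*(14545 + 7252) = 29403*21797 = 640897191)
√(L + 909) = √(640897191 + 909) = √640898100 = 30*√712109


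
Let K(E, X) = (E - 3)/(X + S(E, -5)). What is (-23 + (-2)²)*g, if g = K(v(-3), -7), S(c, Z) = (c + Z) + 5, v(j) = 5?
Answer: 19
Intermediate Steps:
S(c, Z) = 5 + Z + c (S(c, Z) = (Z + c) + 5 = 5 + Z + c)
K(E, X) = (-3 + E)/(E + X) (K(E, X) = (E - 3)/(X + (5 - 5 + E)) = (-3 + E)/(X + E) = (-3 + E)/(E + X))
g = -1 (g = (-3 + 5)/(5 - 7) = 2/(-2) = -½*2 = -1)
(-23 + (-2)²)*g = (-23 + (-2)²)*(-1) = (-23 + 4)*(-1) = -19*(-1) = 19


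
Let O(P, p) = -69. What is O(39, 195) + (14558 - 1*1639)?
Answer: 12850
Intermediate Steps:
O(39, 195) + (14558 - 1*1639) = -69 + (14558 - 1*1639) = -69 + (14558 - 1639) = -69 + 12919 = 12850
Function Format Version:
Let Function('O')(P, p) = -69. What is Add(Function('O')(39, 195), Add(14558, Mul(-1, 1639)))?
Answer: 12850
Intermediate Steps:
Add(Function('O')(39, 195), Add(14558, Mul(-1, 1639))) = Add(-69, Add(14558, Mul(-1, 1639))) = Add(-69, Add(14558, -1639)) = Add(-69, 12919) = 12850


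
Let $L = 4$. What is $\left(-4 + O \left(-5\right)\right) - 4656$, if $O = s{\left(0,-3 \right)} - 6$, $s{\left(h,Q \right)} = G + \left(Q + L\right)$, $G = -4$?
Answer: $-4615$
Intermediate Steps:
$s{\left(h,Q \right)} = Q$ ($s{\left(h,Q \right)} = -4 + \left(Q + 4\right) = -4 + \left(4 + Q\right) = Q$)
$O = -9$ ($O = -3 - 6 = -9$)
$\left(-4 + O \left(-5\right)\right) - 4656 = \left(-4 - -45\right) - 4656 = \left(-4 + 45\right) - 4656 = 41 - 4656 = -4615$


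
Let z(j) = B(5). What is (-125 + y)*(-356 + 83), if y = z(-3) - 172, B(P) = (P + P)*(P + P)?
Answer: 53781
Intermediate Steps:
B(P) = 4*P² (B(P) = (2*P)*(2*P) = 4*P²)
z(j) = 100 (z(j) = 4*5² = 4*25 = 100)
y = -72 (y = 100 - 172 = -72)
(-125 + y)*(-356 + 83) = (-125 - 72)*(-356 + 83) = -197*(-273) = 53781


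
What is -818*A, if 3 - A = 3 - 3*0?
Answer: 0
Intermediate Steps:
A = 0 (A = 3 - (3 - 3*0) = 3 - (3 + 0) = 3 - 1*3 = 3 - 3 = 0)
-818*A = -818*0 = 0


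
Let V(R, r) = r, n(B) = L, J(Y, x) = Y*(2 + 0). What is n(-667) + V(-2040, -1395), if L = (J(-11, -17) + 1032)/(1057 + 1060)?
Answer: -2952205/2117 ≈ -1394.5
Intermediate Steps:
J(Y, x) = 2*Y (J(Y, x) = Y*2 = 2*Y)
L = 1010/2117 (L = (2*(-11) + 1032)/(1057 + 1060) = (-22 + 1032)/2117 = 1010*(1/2117) = 1010/2117 ≈ 0.47709)
n(B) = 1010/2117
n(-667) + V(-2040, -1395) = 1010/2117 - 1395 = -2952205/2117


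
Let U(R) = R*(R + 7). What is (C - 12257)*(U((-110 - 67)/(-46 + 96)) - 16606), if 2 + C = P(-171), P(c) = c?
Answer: 51641206903/250 ≈ 2.0656e+8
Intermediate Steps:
C = -173 (C = -2 - 171 = -173)
U(R) = R*(7 + R)
(C - 12257)*(U((-110 - 67)/(-46 + 96)) - 16606) = (-173 - 12257)*(((-110 - 67)/(-46 + 96))*(7 + (-110 - 67)/(-46 + 96)) - 16606) = -12430*((-177/50)*(7 - 177/50) - 16606) = -12430*((-177*1/50)*(7 - 177*1/50) - 16606) = -12430*(-177*(7 - 177/50)/50 - 16606) = -12430*(-177/50*173/50 - 16606) = -12430*(-30621/2500 - 16606) = -12430*(-41545621/2500) = 51641206903/250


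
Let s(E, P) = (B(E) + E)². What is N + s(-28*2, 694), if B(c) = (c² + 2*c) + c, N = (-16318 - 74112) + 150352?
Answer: 8539666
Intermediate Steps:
N = 59922 (N = -90430 + 150352 = 59922)
B(c) = c² + 3*c
s(E, P) = (E + E*(3 + E))² (s(E, P) = (E*(3 + E) + E)² = (E + E*(3 + E))²)
N + s(-28*2, 694) = 59922 + (-28*2)²*(4 - 28*2)² = 59922 + (-56)²*(4 - 56)² = 59922 + 3136*(-52)² = 59922 + 3136*2704 = 59922 + 8479744 = 8539666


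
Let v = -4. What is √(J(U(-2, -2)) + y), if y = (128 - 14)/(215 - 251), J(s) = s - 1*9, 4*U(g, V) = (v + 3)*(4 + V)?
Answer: I*√114/3 ≈ 3.559*I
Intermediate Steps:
U(g, V) = -1 - V/4 (U(g, V) = ((-4 + 3)*(4 + V))/4 = (-(4 + V))/4 = (-4 - V)/4 = -1 - V/4)
J(s) = -9 + s (J(s) = s - 9 = -9 + s)
y = -19/6 (y = 114/(-36) = 114*(-1/36) = -19/6 ≈ -3.1667)
√(J(U(-2, -2)) + y) = √((-9 + (-1 - ¼*(-2))) - 19/6) = √((-9 + (-1 + ½)) - 19/6) = √((-9 - ½) - 19/6) = √(-19/2 - 19/6) = √(-38/3) = I*√114/3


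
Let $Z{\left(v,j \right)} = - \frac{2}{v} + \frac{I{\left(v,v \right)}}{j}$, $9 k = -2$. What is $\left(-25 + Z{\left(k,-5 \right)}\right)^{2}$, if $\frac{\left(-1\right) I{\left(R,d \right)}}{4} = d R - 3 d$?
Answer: $\frac{39037504}{164025} \approx 238.0$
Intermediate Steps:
$k = - \frac{2}{9}$ ($k = \frac{1}{9} \left(-2\right) = - \frac{2}{9} \approx -0.22222$)
$I{\left(R,d \right)} = 12 d - 4 R d$ ($I{\left(R,d \right)} = - 4 \left(d R - 3 d\right) = - 4 \left(R d - 3 d\right) = - 4 \left(- 3 d + R d\right) = 12 d - 4 R d$)
$Z{\left(v,j \right)} = - \frac{2}{v} + \frac{4 v \left(3 - v\right)}{j}$
$\left(-25 + Z{\left(k,-5 \right)}\right)^{2} = \left(-25 + \frac{2 \left(\left(-1\right) \left(-5\right) + 2 \left(- \frac{2}{9}\right)^{2} \left(3 - - \frac{2}{9}\right)\right)}{\left(-5\right) \left(- \frac{2}{9}\right)}\right)^{2} = \left(-25 + 2 \left(- \frac{1}{5}\right) \left(- \frac{9}{2}\right) \left(5 + 2 \cdot \frac{4}{81} \left(3 + \frac{2}{9}\right)\right)\right)^{2} = \left(-25 + 2 \left(- \frac{1}{5}\right) \left(- \frac{9}{2}\right) \left(5 + 2 \cdot \frac{4}{81} \cdot \frac{29}{9}\right)\right)^{2} = \left(-25 + 2 \left(- \frac{1}{5}\right) \left(- \frac{9}{2}\right) \left(5 + \frac{232}{729}\right)\right)^{2} = \left(-25 + 2 \left(- \frac{1}{5}\right) \left(- \frac{9}{2}\right) \frac{3877}{729}\right)^{2} = \left(-25 + \frac{3877}{405}\right)^{2} = \left(- \frac{6248}{405}\right)^{2} = \frac{39037504}{164025}$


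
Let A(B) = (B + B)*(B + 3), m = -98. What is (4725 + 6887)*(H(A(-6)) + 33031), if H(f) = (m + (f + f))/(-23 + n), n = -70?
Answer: 35671007308/93 ≈ 3.8356e+8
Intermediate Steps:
A(B) = 2*B*(3 + B) (A(B) = (2*B)*(3 + B) = 2*B*(3 + B))
H(f) = 98/93 - 2*f/93 (H(f) = (-98 + (f + f))/(-23 - 70) = (-98 + 2*f)/(-93) = (-98 + 2*f)*(-1/93) = 98/93 - 2*f/93)
(4725 + 6887)*(H(A(-6)) + 33031) = (4725 + 6887)*((98/93 - 4*(-6)*(3 - 6)/93) + 33031) = 11612*((98/93 - 4*(-6)*(-3)/93) + 33031) = 11612*((98/93 - 2/93*36) + 33031) = 11612*((98/93 - 24/31) + 33031) = 11612*(26/93 + 33031) = 11612*(3071909/93) = 35671007308/93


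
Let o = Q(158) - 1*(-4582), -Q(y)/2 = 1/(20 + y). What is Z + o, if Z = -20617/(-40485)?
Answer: 16511496458/3603165 ≈ 4582.5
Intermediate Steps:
Q(y) = -2/(20 + y)
Z = 20617/40485 (Z = -20617*(-1/40485) = 20617/40485 ≈ 0.50925)
o = 407797/89 (o = -2/(20 + 158) - 1*(-4582) = -2/178 + 4582 = -2*1/178 + 4582 = -1/89 + 4582 = 407797/89 ≈ 4582.0)
Z + o = 20617/40485 + 407797/89 = 16511496458/3603165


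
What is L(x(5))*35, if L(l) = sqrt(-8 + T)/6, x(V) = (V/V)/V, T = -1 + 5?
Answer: 35*I/3 ≈ 11.667*I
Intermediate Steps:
T = 4
x(V) = 1/V
L(l) = I/3 (L(l) = sqrt(-8 + 4)/6 = sqrt(-4)*(1/6) = (2*I)*(1/6) = I/3)
L(x(5))*35 = (I/3)*35 = 35*I/3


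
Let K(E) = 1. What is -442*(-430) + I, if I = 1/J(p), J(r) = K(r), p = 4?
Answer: 190061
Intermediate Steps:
J(r) = 1
I = 1 (I = 1/1 = 1)
-442*(-430) + I = -442*(-430) + 1 = 190060 + 1 = 190061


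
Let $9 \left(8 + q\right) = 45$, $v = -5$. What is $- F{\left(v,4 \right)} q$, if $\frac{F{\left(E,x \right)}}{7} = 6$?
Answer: $126$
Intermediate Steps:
$F{\left(E,x \right)} = 42$ ($F{\left(E,x \right)} = 7 \cdot 6 = 42$)
$q = -3$ ($q = -8 + \frac{1}{9} \cdot 45 = -8 + 5 = -3$)
$- F{\left(v,4 \right)} q = \left(-1\right) 42 \left(-3\right) = \left(-42\right) \left(-3\right) = 126$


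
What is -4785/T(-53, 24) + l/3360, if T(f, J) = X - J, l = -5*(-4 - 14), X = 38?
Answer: -38277/112 ≈ -341.76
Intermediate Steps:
l = 90 (l = -5*(-18) = 90)
T(f, J) = 38 - J
-4785/T(-53, 24) + l/3360 = -4785/(38 - 1*24) + 90/3360 = -4785/(38 - 24) + 90*(1/3360) = -4785/14 + 3/112 = -38277/112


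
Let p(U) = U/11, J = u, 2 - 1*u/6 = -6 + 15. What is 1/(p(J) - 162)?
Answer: -11/1824 ≈ -0.0060307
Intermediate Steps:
u = -42 (u = 12 - 6*(-6 + 15) = 12 - 6*9 = 12 - 54 = -42)
J = -42
p(U) = U/11 (p(U) = U*(1/11) = U/11)
1/(p(J) - 162) = 1/((1/11)*(-42) - 162) = 1/(-42/11 - 162) = 1/(-1824/11) = -11/1824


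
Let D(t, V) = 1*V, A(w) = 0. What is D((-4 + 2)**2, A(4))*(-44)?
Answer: 0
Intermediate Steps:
D(t, V) = V
D((-4 + 2)**2, A(4))*(-44) = 0*(-44) = 0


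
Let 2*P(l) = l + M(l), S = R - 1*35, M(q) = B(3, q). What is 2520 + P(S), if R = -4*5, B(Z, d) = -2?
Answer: 4983/2 ≈ 2491.5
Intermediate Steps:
R = -20
M(q) = -2
S = -55 (S = -20 - 1*35 = -20 - 35 = -55)
P(l) = -1 + l/2 (P(l) = (l - 2)/2 = (-2 + l)/2 = -1 + l/2)
2520 + P(S) = 2520 + (-1 + (½)*(-55)) = 2520 + (-1 - 55/2) = 2520 - 57/2 = 4983/2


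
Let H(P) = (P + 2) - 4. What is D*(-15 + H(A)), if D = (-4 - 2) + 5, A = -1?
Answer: 18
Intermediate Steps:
H(P) = -2 + P (H(P) = (2 + P) - 4 = -2 + P)
D = -1 (D = -6 + 5 = -1)
D*(-15 + H(A)) = -(-15 + (-2 - 1)) = -(-15 - 3) = -1*(-18) = 18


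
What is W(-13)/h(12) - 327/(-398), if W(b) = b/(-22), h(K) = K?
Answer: 45751/52536 ≈ 0.87085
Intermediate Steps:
W(b) = -b/22 (W(b) = b*(-1/22) = -b/22)
W(-13)/h(12) - 327/(-398) = -1/22*(-13)/12 - 327/(-398) = (13/22)*(1/12) - 327*(-1/398) = 13/264 + 327/398 = 45751/52536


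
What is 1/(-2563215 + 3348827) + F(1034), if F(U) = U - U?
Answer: 1/785612 ≈ 1.2729e-6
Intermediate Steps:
F(U) = 0
1/(-2563215 + 3348827) + F(1034) = 1/(-2563215 + 3348827) + 0 = 1/785612 + 0 = 1/785612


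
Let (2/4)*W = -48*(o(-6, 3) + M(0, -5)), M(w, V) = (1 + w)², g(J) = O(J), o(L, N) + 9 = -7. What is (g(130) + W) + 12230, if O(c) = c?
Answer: 13800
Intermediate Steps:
o(L, N) = -16 (o(L, N) = -9 - 7 = -16)
g(J) = J
W = 1440 (W = 2*(-48*(-16 + (1 + 0)²)) = 2*(-48*(-16 + 1²)) = 2*(-48*(-16 + 1)) = 2*(-48*(-15)) = 2*720 = 1440)
(g(130) + W) + 12230 = (130 + 1440) + 12230 = 1570 + 12230 = 13800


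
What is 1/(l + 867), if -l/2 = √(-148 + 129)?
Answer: 867/751765 + 2*I*√19/751765 ≈ 0.0011533 + 1.1596e-5*I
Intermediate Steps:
l = -2*I*√19 (l = -2*√(-148 + 129) = -2*I*√19 ≈ -8.7178*I)
1/(l + 867) = 1/(-2*I*√19 + 867) = 1/(867 - 2*I*√19)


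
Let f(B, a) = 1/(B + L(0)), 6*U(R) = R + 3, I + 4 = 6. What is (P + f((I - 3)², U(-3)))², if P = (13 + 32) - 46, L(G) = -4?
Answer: 16/9 ≈ 1.7778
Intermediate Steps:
I = 2 (I = -4 + 6 = 2)
U(R) = ½ + R/6 (U(R) = (R + 3)/6 = (3 + R)/6 = ½ + R/6)
P = -1 (P = 45 - 46 = -1)
f(B, a) = 1/(-4 + B) (f(B, a) = 1/(B - 4) = 1/(-4 + B))
(P + f((I - 3)², U(-3)))² = (-1 + 1/(-4 + (2 - 3)²))² = (-1 + 1/(-4 + (-1)²))² = (-1 + 1/(-4 + 1))² = (-1 + 1/(-3))² = (-1 - ⅓)² = (-4/3)² = 16/9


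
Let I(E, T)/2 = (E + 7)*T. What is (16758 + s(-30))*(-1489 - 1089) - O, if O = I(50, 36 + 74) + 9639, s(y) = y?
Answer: -43146963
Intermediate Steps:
I(E, T) = 2*T*(7 + E) (I(E, T) = 2*((E + 7)*T) = 2*((7 + E)*T) = 2*(T*(7 + E)) = 2*T*(7 + E))
O = 22179 (O = 2*(36 + 74)*(7 + 50) + 9639 = 2*110*57 + 9639 = 12540 + 9639 = 22179)
(16758 + s(-30))*(-1489 - 1089) - O = (16758 - 30)*(-1489 - 1089) - 1*22179 = 16728*(-2578) - 22179 = -43124784 - 22179 = -43146963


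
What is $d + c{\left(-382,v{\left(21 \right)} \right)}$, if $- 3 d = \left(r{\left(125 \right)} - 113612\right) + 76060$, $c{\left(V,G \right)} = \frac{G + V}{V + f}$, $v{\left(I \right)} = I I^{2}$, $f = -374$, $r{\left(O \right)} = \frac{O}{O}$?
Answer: $\frac{9453973}{756} \approx 12505.0$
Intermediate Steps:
$r{\left(O \right)} = 1$
$v{\left(I \right)} = I^{3}$
$c{\left(V,G \right)} = \frac{G + V}{-374 + V}$ ($c{\left(V,G \right)} = \frac{G + V}{V - 374} = \frac{G + V}{-374 + V}$)
$d = 12517$ ($d = - \frac{\left(1 - 113612\right) + 76060}{3} = - \frac{-113611 + 76060}{3} = \left(- \frac{1}{3}\right) \left(-37551\right) = 12517$)
$d + c{\left(-382,v{\left(21 \right)} \right)} = 12517 + \frac{21^{3} - 382}{-374 - 382} = 12517 + \frac{9261 - 382}{-756} = 12517 - \frac{8879}{756} = \frac{9453973}{756}$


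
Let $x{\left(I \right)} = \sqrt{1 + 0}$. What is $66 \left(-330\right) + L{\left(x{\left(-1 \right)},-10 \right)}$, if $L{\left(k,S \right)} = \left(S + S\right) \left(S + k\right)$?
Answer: $-21600$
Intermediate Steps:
$x{\left(I \right)} = 1$ ($x{\left(I \right)} = \sqrt{1} = 1$)
$L{\left(k,S \right)} = 2 S \left(S + k\right)$
$66 \left(-330\right) + L{\left(x{\left(-1 \right)},-10 \right)} = 66 \left(-330\right) + 2 \left(-10\right) \left(-10 + 1\right) = -21780 + 2 \left(-10\right) \left(-9\right) = -21780 + 180 = -21600$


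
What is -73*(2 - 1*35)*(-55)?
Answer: -132495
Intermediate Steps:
-73*(2 - 1*35)*(-55) = -73*(2 - 35)*(-55) = -73*(-33)*(-55) = 2409*(-55) = -132495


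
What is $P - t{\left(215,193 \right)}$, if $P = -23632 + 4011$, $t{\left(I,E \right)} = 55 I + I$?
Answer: $-31661$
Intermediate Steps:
$t{\left(I,E \right)} = 56 I$
$P = -19621$
$P - t{\left(215,193 \right)} = -19621 - 56 \cdot 215 = -19621 - 12040 = -31661$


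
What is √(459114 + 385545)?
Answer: 3*√93851 ≈ 919.05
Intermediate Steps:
√(459114 + 385545) = √844659 = 3*√93851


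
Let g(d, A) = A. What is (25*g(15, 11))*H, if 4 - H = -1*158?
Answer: 44550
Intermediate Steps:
H = 162 (H = 4 - (-1)*158 = 4 - 1*(-158) = 4 + 158 = 162)
(25*g(15, 11))*H = (25*11)*162 = 275*162 = 44550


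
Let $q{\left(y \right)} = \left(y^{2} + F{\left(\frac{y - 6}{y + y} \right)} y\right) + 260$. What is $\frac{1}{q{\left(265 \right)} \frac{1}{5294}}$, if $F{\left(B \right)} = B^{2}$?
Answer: $\frac{5611640}{74781181} \approx 0.075041$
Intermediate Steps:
$q{\left(y \right)} = 260 + y^{2} + \frac{\left(-6 + y\right)^{2}}{4 y}$ ($q{\left(y \right)} = \left(y^{2} + \left(\frac{y - 6}{y + y}\right)^{2} y\right) + 260 = \left(y^{2} + \left(\frac{-6 + y}{2 y}\right)^{2} y\right) + 260 = \left(y^{2} + \frac{\left(-6 + y\right)^{2}}{4 y^{2}} y\right) + 260 = \left(y^{2} + \frac{\left(-6 + y\right)^{2}}{4 y}\right) + 260 = 260 + y^{2} + \frac{\left(-6 + y\right)^{2}}{4 y}$)
$\frac{1}{q{\left(265 \right)} \frac{1}{5294}} = \frac{1}{\left(260 + 265^{2} + \frac{\left(-6 + 265\right)^{2}}{4 \cdot 265}\right) \frac{1}{5294}} = \frac{1}{\left(260 + 70225 + \frac{1}{4} \cdot \frac{1}{265} \cdot 259^{2}\right) \frac{1}{5294}} = \frac{1}{\left(260 + 70225 + \frac{1}{4} \cdot \frac{1}{265} \cdot 67081\right) \frac{1}{5294}} = \frac{1}{\left(260 + 70225 + \frac{67081}{1060}\right) \frac{1}{5294}} = \frac{1}{\frac{74781181}{1060} \cdot \frac{1}{5294}} = \frac{1}{\frac{74781181}{5611640}} = \frac{5611640}{74781181}$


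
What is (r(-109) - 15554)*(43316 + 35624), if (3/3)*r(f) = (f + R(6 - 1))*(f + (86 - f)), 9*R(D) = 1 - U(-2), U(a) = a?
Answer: -5896660120/3 ≈ -1.9656e+9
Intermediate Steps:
R(D) = ⅓ (R(D) = (1 - 1*(-2))/9 = (1 + 2)/9 = (⅑)*3 = ⅓)
r(f) = 86/3 + 86*f (r(f) = (f + ⅓)*(f + (86 - f)) = (⅓ + f)*86 = 86/3 + 86*f)
(r(-109) - 15554)*(43316 + 35624) = ((86/3 + 86*(-109)) - 15554)*(43316 + 35624) = ((86/3 - 9374) - 15554)*78940 = (-28036/3 - 15554)*78940 = -74698/3*78940 = -5896660120/3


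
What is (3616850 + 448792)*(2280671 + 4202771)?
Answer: 26359354099764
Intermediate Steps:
(3616850 + 448792)*(2280671 + 4202771) = 4065642*6483442 = 26359354099764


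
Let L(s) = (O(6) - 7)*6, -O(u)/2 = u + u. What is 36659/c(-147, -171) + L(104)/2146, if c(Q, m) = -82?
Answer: -39342733/87986 ≈ -447.15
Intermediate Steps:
O(u) = -4*u (O(u) = -2*(u + u) = -4*u)
L(s) = -186 (L(s) = (-4*6 - 7)*6 = (-24 - 7)*6 = -31*6 = -186)
36659/c(-147, -171) + L(104)/2146 = 36659/(-82) - 186/2146 = 36659*(-1/82) - 186*1/2146 = -36659/82 - 93/1073 = -39342733/87986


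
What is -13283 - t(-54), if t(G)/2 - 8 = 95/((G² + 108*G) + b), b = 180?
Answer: -957523/72 ≈ -13299.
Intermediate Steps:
t(G) = 16 + 190/(180 + G² + 108*G) (t(G) = 16 + 2*(95/((G² + 108*G) + 180)) = 16 + 2*(95/(180 + G² + 108*G)) = 16 + 190/(180 + G² + 108*G))
-13283 - t(-54) = -13283 - 2*(1535 + 8*(-54)² + 864*(-54))/(180 + (-54)² + 108*(-54)) = -13283 - 2*(1535 + 8*2916 - 46656)/(180 + 2916 - 5832) = -13283 - 2*(1535 + 23328 - 46656)/(-2736) = -13283 - 2*(-1)*(-21793)/2736 = -13283 - 1*1147/72 = -13283 - 1147/72 = -957523/72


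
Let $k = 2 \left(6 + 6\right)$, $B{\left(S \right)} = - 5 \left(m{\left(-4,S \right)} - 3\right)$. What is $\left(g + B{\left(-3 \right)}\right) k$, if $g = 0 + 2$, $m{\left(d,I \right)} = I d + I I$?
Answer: $-2112$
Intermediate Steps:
$m{\left(d,I \right)} = I^{2} + I d$ ($m{\left(d,I \right)} = I d + I^{2} = I^{2} + I d$)
$g = 2$
$B{\left(S \right)} = 15 - 5 S \left(-4 + S\right)$ ($B{\left(S \right)} = - 5 \left(S \left(S - 4\right) - 3\right) = - 5 \left(S \left(-4 + S\right) - 3\right) = - 5 \left(-3 + S \left(-4 + S\right)\right) = 15 - 5 S \left(-4 + S\right)$)
$k = 24$ ($k = 2 \cdot 12 = 24$)
$\left(g + B{\left(-3 \right)}\right) k = \left(2 + \left(15 - - 15 \left(-4 - 3\right)\right)\right) 24 = \left(2 + \left(15 - \left(-15\right) \left(-7\right)\right)\right) 24 = \left(2 + \left(15 - 105\right)\right) 24 = \left(2 - 90\right) 24 = \left(-88\right) 24 = -2112$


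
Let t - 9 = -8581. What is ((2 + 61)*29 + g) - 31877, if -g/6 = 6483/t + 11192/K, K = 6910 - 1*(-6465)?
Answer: -1722651445597/57325250 ≈ -30050.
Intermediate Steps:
t = -8572 (t = 9 - 8581 = -8572)
K = 13375 (K = 6910 + 6465 = 13375)
g = -27683097/57325250 (g = -6*(6483/(-8572) + 11192/13375) = -6*(6483*(-1/8572) + 11192*(1/13375)) = -6*(-6483/8572 + 11192/13375) = -6*9227699/114650500 = -27683097/57325250 ≈ -0.48291)
((2 + 61)*29 + g) - 31877 = ((2 + 61)*29 - 27683097/57325250) - 31877 = (63*29 - 27683097/57325250) - 31877 = (1827 - 27683097/57325250) - 31877 = 104705548653/57325250 - 31877 = -1722651445597/57325250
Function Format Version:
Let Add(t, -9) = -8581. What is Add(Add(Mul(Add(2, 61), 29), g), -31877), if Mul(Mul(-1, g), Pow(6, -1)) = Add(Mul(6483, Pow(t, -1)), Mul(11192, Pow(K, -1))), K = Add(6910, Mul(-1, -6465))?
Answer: Rational(-1722651445597, 57325250) ≈ -30050.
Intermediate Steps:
t = -8572 (t = Add(9, -8581) = -8572)
K = 13375 (K = Add(6910, 6465) = 13375)
g = Rational(-27683097, 57325250) (g = Mul(-6, Add(Mul(6483, Pow(-8572, -1)), Mul(11192, Pow(13375, -1)))) = Mul(-6, Add(Mul(6483, Rational(-1, 8572)), Mul(11192, Rational(1, 13375)))) = Mul(-6, Add(Rational(-6483, 8572), Rational(11192, 13375))) = Mul(-6, Rational(9227699, 114650500)) = Rational(-27683097, 57325250) ≈ -0.48291)
Add(Add(Mul(Add(2, 61), 29), g), -31877) = Add(Add(Mul(Add(2, 61), 29), Rational(-27683097, 57325250)), -31877) = Add(Add(Mul(63, 29), Rational(-27683097, 57325250)), -31877) = Add(Add(1827, Rational(-27683097, 57325250)), -31877) = Add(Rational(104705548653, 57325250), -31877) = Rational(-1722651445597, 57325250)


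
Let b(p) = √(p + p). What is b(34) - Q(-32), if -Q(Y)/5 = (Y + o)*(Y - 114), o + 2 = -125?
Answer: 116070 + 2*√17 ≈ 1.1608e+5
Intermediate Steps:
o = -127 (o = -2 - 125 = -127)
Q(Y) = -5*(-127 + Y)*(-114 + Y) (Q(Y) = -5*(Y - 127)*(Y - 114) = -5*(-127 + Y)*(-114 + Y))
b(p) = √2*√p (b(p) = √(2*p) = √2*√p)
b(34) - Q(-32) = √2*√34 - (-72390 - 5*(-32)² + 1205*(-32)) = 2*√17 - (-72390 - 5*1024 - 38560) = 2*√17 - (-72390 - 5120 - 38560) = 2*√17 - 1*(-116070) = 2*√17 + 116070 = 116070 + 2*√17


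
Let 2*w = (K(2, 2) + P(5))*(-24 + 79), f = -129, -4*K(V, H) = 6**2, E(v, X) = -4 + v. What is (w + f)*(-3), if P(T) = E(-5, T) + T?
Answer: 2919/2 ≈ 1459.5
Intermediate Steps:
K(V, H) = -9 (K(V, H) = -1/4*6**2 = -1/4*36 = -9)
P(T) = -9 + T (P(T) = (-4 - 5) + T = -9 + T)
w = -715/2 (w = ((-9 + (-9 + 5))*(-24 + 79))/2 = ((-9 - 4)*55)/2 = (-13*55)/2 = (1/2)*(-715) = -715/2 ≈ -357.50)
(w + f)*(-3) = (-715/2 - 129)*(-3) = -973/2*(-3) = 2919/2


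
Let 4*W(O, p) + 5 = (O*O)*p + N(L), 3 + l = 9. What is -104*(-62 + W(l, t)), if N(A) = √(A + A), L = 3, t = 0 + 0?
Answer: 6578 - 26*√6 ≈ 6514.3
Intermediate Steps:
l = 6 (l = -3 + 9 = 6)
t = 0
N(A) = √2*√A (N(A) = √(2*A) = √2*√A)
W(O, p) = -5/4 + √6/4 + p*O²/4 (W(O, p) = -5/4 + ((O*O)*p + √2*√3)/4 = -5/4 + (O²*p + √6)/4 = -5/4 + (p*O² + √6)/4 = -5/4 + (√6 + p*O²)/4 = -5/4 + (√6/4 + p*O²/4) = -5/4 + √6/4 + p*O²/4)
-104*(-62 + W(l, t)) = -104*(-62 + (-5/4 + √6/4 + (¼)*0*6²)) = -104*(-62 + (-5/4 + √6/4 + (¼)*0*36)) = -104*(-62 + (-5/4 + √6/4 + 0)) = -104*(-62 + (-5/4 + √6/4)) = -104*(-253/4 + √6/4) = 6578 - 26*√6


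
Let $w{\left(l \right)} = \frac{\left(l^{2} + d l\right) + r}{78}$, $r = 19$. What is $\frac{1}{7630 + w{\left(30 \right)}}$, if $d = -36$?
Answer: $\frac{78}{594979} \approx 0.0001311$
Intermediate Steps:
$w{\left(l \right)} = \frac{19}{78} - \frac{6 l}{13} + \frac{l^{2}}{78}$ ($w{\left(l \right)} = \frac{\left(l^{2} - 36 l\right) + 19}{78} = \left(19 + l^{2} - 36 l\right) \frac{1}{78} = \frac{19}{78} - \frac{6 l}{13} + \frac{l^{2}}{78}$)
$\frac{1}{7630 + w{\left(30 \right)}} = \frac{1}{7630 + \left(\frac{19}{78} - \frac{180}{13} + \frac{30^{2}}{78}\right)} = \frac{1}{7630 + \left(\frac{19}{78} - \frac{180}{13} + \frac{1}{78} \cdot 900\right)} = \frac{1}{7630 + \left(\frac{19}{78} - \frac{180}{13} + \frac{150}{13}\right)} = \frac{1}{7630 - \frac{161}{78}} = \frac{1}{\frac{594979}{78}} = \frac{78}{594979}$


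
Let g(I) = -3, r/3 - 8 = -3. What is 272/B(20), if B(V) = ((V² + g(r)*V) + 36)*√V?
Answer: 17*√5/235 ≈ 0.16176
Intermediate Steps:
r = 15 (r = 24 + 3*(-3) = 24 - 9 = 15)
B(V) = √V*(36 + V² - 3*V) (B(V) = ((V² - 3*V) + 36)*√V = (36 + V² - 3*V)*√V = √V*(36 + V² - 3*V))
272/B(20) = 272/((√20*(36 + 20² - 3*20))) = 272/(((2*√5)*(36 + 400 - 60))) = 272/(((2*√5)*376)) = 272/((752*√5)) = 272*(√5/3760) = 17*√5/235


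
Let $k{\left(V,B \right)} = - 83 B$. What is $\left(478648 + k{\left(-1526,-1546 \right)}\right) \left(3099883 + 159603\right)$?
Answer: $1978397179476$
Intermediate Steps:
$\left(478648 + k{\left(-1526,-1546 \right)}\right) \left(3099883 + 159603\right) = \left(478648 - -128318\right) \left(3099883 + 159603\right) = \left(478648 + 128318\right) 3259486 = 606966 \cdot 3259486 = 1978397179476$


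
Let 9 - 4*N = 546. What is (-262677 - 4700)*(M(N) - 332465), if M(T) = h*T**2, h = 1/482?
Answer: 685469524842047/7712 ≈ 8.8883e+10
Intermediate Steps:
N = -537/4 (N = 9/4 - 1/4*546 = 9/4 - 273/2 = -537/4 ≈ -134.25)
h = 1/482 ≈ 0.0020747
M(T) = T**2/482
(-262677 - 4700)*(M(N) - 332465) = (-262677 - 4700)*((-537/4)**2/482 - 332465) = -267377*((1/482)*(288369/16) - 332465) = -267377*(288369/7712 - 332465) = -267377*(-2563681711/7712) = 685469524842047/7712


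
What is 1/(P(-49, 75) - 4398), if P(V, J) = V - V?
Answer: -1/4398 ≈ -0.00022738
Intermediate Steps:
P(V, J) = 0
1/(P(-49, 75) - 4398) = 1/(0 - 4398) = 1/(-4398) = -1/4398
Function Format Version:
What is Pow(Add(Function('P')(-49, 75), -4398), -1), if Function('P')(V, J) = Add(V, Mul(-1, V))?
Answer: Rational(-1, 4398) ≈ -0.00022738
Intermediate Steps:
Function('P')(V, J) = 0
Pow(Add(Function('P')(-49, 75), -4398), -1) = Pow(Add(0, -4398), -1) = Pow(-4398, -1) = Rational(-1, 4398)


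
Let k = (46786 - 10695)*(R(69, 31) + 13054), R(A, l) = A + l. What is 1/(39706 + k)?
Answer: 1/474780720 ≈ 2.1062e-9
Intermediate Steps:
k = 474741014 (k = (46786 - 10695)*((69 + 31) + 13054) = 36091*(100 + 13054) = 36091*13154 = 474741014)
1/(39706 + k) = 1/(39706 + 474741014) = 1/474780720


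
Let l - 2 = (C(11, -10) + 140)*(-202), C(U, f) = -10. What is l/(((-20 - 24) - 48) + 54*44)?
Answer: -13129/1142 ≈ -11.496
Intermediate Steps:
l = -26258 (l = 2 + (-10 + 140)*(-202) = 2 + 130*(-202) = 2 - 26260 = -26258)
l/(((-20 - 24) - 48) + 54*44) = -26258/(((-20 - 24) - 48) + 54*44) = -26258/((-44 - 48) + 2376) = -26258/(-92 + 2376) = -26258/2284 = -26258*1/2284 = -13129/1142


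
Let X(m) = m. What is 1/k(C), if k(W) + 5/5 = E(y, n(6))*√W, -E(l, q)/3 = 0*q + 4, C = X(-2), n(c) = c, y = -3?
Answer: I/(-I + 12*√2) ≈ -0.0034602 + 0.058722*I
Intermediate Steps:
C = -2
E(l, q) = -12 (E(l, q) = -3*(0*q + 4) = -3*(0 + 4) = -3*4 = -12)
k(W) = -1 - 12*√W
1/k(C) = 1/(-1 - 12*I*√2)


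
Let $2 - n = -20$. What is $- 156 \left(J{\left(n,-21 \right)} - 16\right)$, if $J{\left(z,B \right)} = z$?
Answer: $-936$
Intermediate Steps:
$n = 22$ ($n = 2 - -20 = 2 + 20 = 22$)
$- 156 \left(J{\left(n,-21 \right)} - 16\right) = - 156 \left(22 - 16\right) = \left(-156\right) 6 = -936$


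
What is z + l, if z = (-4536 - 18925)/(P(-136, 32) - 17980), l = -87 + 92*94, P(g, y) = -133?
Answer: 155088854/18113 ≈ 8562.3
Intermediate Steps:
l = 8561 (l = -87 + 8648 = 8561)
z = 23461/18113 (z = (-4536 - 18925)/(-133 - 17980) = -23461/(-18113) = -23461*(-1/18113) = 23461/18113 ≈ 1.2953)
z + l = 23461/18113 + 8561 = 155088854/18113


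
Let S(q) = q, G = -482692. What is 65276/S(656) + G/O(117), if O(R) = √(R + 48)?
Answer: 16319/164 - 482692*√165/165 ≈ -37478.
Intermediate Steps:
O(R) = √(48 + R)
65276/S(656) + G/O(117) = 65276/656 - 482692/√(48 + 117) = 65276*(1/656) - 482692*√165/165 = 16319/164 - 482692*√165/165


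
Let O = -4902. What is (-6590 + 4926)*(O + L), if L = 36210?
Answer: -52096512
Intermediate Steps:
(-6590 + 4926)*(O + L) = (-6590 + 4926)*(-4902 + 36210) = -1664*31308 = -52096512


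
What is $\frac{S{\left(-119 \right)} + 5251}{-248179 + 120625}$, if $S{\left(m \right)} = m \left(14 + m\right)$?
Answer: $- \frac{8873}{63777} \approx -0.13913$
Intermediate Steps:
$\frac{S{\left(-119 \right)} + 5251}{-248179 + 120625} = \frac{- 119 \left(14 - 119\right) + 5251}{-248179 + 120625} = \frac{\left(-119\right) \left(-105\right) + 5251}{-127554} = \left(12495 + 5251\right) \left(- \frac{1}{127554}\right) = 17746 \left(- \frac{1}{127554}\right) = - \frac{8873}{63777}$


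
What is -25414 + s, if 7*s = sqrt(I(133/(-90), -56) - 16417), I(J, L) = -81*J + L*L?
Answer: -25414 + I*sqrt(1316130)/70 ≈ -25414.0 + 16.389*I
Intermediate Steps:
I(J, L) = L**2 - 81*J (I(J, L) = -81*J + L**2 = L**2 - 81*J)
s = I*sqrt(1316130)/70 (s = sqrt(((-56)**2 - 10773/(-90)) - 16417)/7 = sqrt((3136 - 10773*(-1)/90) - 16417)/7 = sqrt((3136 - 81*(-133/90)) - 16417)/7 = sqrt((3136 + 1197/10) - 16417)/7 = sqrt(32557/10 - 16417)/7 = sqrt(-131613/10)/7 = (I*sqrt(1316130)/10)/7 = I*sqrt(1316130)/70 ≈ 16.389*I)
-25414 + s = -25414 + I*sqrt(1316130)/70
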